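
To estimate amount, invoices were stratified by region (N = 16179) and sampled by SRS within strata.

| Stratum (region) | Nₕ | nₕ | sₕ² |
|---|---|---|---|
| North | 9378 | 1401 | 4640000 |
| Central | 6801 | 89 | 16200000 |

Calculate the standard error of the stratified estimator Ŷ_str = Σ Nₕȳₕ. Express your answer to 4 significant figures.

Var(Ŷ_str) = Σₕ Nₕ²(1 − fₕ)sₕ²/nₕ.
North: 9378²·(1 − 1401/9378)·4640000/1401 = 2.4775913 × 10^11.
Central: 6801²·(1 − 89/6801)·16200000/89 = 8.3090186 × 10^12.
Sum = 8.5567777 × 10^12.
SE = √(8.5567777 × 10^12) = 2.925 × 10^6.

2.925 × 10^6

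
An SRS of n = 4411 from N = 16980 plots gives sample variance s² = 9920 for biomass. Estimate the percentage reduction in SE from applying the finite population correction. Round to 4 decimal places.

13.9637

f = n/N = 4411/16980 = 0.25977621.
SE_no-fpc = √(s²/n) = 1.499641; SE_fpc = √((1−f)s²/n) = 1.290235.
Ratio = √(1−f) = 0.86036259. Reduction = 100·(1 − 0.86036259) = 13.9637%.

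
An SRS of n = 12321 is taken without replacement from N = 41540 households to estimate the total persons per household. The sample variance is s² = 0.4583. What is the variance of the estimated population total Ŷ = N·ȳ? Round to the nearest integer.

Var(Ŷ) = N²·Var(ȳ) = N²·(1 − n/N)·s²/n.
f = 12321/41540 = 0.29660568; Var(ȳ) = 0.70339432·0.4583/12321 = 2.6163917 × 10^-5.
Var(Ŷ) = 41540² · (2.6163917 × 10^-5) = 45147.712.

45148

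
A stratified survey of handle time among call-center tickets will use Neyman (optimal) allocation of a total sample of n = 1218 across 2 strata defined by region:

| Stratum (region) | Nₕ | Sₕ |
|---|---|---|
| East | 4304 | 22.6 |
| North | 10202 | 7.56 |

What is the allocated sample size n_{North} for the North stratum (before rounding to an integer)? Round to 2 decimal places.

Neyman allocation: nₕ = n·NₕSₕ / Σⱼ NⱼSⱼ.
Σ NⱼSⱼ = 4304·22.6 + 10202·7.56 = 174397.52.
n_{North} = 1218·10202·7.56 / 174397.52 = 538.66.

538.66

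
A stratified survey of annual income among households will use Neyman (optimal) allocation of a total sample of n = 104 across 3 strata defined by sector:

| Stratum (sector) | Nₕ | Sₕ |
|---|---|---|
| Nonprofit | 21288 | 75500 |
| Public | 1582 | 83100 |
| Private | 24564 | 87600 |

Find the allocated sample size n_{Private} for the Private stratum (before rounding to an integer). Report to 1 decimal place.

57.5

Neyman allocation: nₕ = n·NₕSₕ / Σⱼ NⱼSⱼ.
Σ NⱼSⱼ = 21288·75500 + 1582·83100 + 24564·87600 = 3.8905146 × 10^9.
n_{Private} = 104·24564·87600 / (3.8905146 × 10^9) = 57.5.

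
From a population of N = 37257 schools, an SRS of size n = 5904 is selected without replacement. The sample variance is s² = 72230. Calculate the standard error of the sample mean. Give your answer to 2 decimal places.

3.21

Under SRS without replacement, Var(ȳ) = (1 − f)·s²/n with f = n/N = 5904/37257 = 0.15846687.
Var(ȳ) = (1 − 0.15846687)·72230/5904 = 0.84153313·12.234079 = 10.295383.
SE(ȳ) = √(10.295383) = 3.21.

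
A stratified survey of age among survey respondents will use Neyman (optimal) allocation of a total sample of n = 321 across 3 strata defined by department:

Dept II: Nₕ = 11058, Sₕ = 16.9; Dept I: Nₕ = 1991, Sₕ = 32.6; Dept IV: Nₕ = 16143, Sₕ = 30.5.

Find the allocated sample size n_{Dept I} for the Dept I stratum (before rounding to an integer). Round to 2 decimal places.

Neyman allocation: nₕ = n·NₕSₕ / Σⱼ NⱼSⱼ.
Σ NⱼSⱼ = 11058·16.9 + 1991·32.6 + 16143·30.5 = 744148.3.
n_{Dept I} = 321·1991·32.6 / 744148.3 = 28.00.

28.00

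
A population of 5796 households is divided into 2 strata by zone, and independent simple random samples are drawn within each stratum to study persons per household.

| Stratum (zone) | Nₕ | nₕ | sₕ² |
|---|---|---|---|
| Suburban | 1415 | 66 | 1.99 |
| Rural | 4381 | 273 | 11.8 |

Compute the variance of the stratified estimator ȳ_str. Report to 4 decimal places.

Var(ȳ_str) = Σₕ Wₕ²(1 − fₕ)sₕ²/nₕ with Wₕ = Nₕ/N, N = 5796.
Suburban: Wₕ = 0.24413389; term = 0.24413389²·(1 − 0.04664311)·1.99/66 = 0.0017132501.
Rural: Wₕ = 0.75586611; term = 0.75586611²·(1 − 0.06231454)·11.8/273 = 0.023156147.
Sum = 0.024869397.

0.0249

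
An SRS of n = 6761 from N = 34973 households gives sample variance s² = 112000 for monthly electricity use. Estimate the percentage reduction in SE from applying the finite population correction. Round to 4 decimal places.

10.1847

f = n/N = 6761/34973 = 0.19332056.
SE_no-fpc = √(s²/n) = 4.0700856; SE_fpc = √((1−f)s²/n) = 3.655561.
Ratio = √(1−f) = 0.89815335. Reduction = 100·(1 − 0.89815335) = 10.1847%.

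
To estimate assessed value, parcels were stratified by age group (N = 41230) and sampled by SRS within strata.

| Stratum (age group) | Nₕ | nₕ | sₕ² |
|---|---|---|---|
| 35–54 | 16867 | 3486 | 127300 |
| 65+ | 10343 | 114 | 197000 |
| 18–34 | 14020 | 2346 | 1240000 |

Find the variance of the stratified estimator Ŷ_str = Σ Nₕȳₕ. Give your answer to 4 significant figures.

Var(Ŷ_str) = Σₕ Nₕ²(1 − fₕ)sₕ²/nₕ.
35–54: 16867²·(1 − 3486/16867)·127300/3486 = 8.2419018 × 10^9.
65+: 10343²·(1 − 114/10343)·197000/114 = 1.8282731 × 10^11.
18–34: 14020²·(1 − 2346/14020)·1240000/2346 = 8.6509018 × 10^10.
Sum = 2.7757823 × 10^11.

2.776 × 10^11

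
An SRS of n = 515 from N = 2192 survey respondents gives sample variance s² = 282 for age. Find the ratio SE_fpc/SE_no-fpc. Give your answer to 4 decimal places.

f = n/N = 515/2192 = 0.23494526.
SE_no-fpc = √(s²/n) = 0.73998163; SE_fpc = √((1−f)s²/n) = 0.64724275.
Ratio = √(1−f) = 0.87467408.

0.8747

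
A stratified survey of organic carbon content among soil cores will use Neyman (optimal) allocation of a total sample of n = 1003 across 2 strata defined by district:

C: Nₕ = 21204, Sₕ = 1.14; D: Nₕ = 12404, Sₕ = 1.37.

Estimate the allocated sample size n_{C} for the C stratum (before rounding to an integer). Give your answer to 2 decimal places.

Neyman allocation: nₕ = n·NₕSₕ / Σⱼ NⱼSⱼ.
Σ NⱼSⱼ = 21204·1.14 + 12404·1.37 = 41166.04.
n_{C} = 1003·21204·1.14 / 41166.04 = 588.96.

588.96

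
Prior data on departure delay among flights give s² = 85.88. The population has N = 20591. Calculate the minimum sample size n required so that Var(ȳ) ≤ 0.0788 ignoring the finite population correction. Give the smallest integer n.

1090

Without fpc, n₀ = s²/D = 85.88/0.0788 = 1089.8477.
Rounding up, n = 1090.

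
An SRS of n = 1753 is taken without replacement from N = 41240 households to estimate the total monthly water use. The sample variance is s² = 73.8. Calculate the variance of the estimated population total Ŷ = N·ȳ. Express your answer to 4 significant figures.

6.856 × 10^7

Var(Ŷ) = N²·Var(ȳ) = N²·(1 − n/N)·s²/n.
f = 1753/41240 = 0.04250727; Var(ȳ) = 0.95749273·73.8/1753 = 0.040309734.
Var(Ŷ) = 41240² · 0.040309734 = 6.855628 × 10^7.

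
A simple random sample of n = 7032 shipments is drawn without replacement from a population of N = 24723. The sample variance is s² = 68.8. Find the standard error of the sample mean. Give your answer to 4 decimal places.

Under SRS without replacement, Var(ȳ) = (1 − f)·s²/n with f = n/N = 7032/24723 = 0.28443150.
Var(ȳ) = (1 − 0.28443150)·68.8/7032 = 0.71556850·0.0097838453 = 0.0070010115.
SE(ȳ) = √(0.0070010115) = 0.0837.

0.0837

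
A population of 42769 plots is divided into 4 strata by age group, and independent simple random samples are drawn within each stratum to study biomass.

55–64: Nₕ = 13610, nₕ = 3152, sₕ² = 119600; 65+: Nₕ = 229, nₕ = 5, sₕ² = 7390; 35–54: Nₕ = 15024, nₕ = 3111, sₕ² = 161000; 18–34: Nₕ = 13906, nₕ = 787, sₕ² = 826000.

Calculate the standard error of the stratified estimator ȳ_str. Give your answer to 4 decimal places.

Var(ȳ_str) = Σₕ Wₕ²(1 − fₕ)sₕ²/nₕ with Wₕ = Nₕ/N, N = 42769.
55–64: Wₕ = 0.31822114; term = 0.31822114²·(1 − 0.23159442)·119600/3152 = 2.9525247.
65+: Wₕ = 0.00535435; term = 0.00535435²·(1 − 0.02183406)·7390/5 = 0.041447634.
35–54: Wₕ = 0.35128247; term = 0.35128247²·(1 − 0.20706869)·161000/3111 = 5.0637749.
18–34: Wₕ = 0.32514204; term = 0.32514204²·(1 − 0.05659428)·826000/787 = 104.67671.
Sum = 112.73446.
SE = √(112.73446) = 10.6176.

10.6176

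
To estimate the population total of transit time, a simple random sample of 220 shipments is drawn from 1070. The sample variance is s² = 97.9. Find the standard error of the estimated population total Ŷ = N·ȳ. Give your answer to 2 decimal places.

636.18

Var(Ŷ) = N²·Var(ȳ) = N²·(1 − n/N)·s²/n.
f = 220/1070 = 0.20560748; Var(ȳ) = 0.79439252·97.9/220 = 0.35350467.
Var(Ŷ) = 1070² · 0.35350467 = 404727.5.
SE(Ŷ) = √(404727.5) = 636.18.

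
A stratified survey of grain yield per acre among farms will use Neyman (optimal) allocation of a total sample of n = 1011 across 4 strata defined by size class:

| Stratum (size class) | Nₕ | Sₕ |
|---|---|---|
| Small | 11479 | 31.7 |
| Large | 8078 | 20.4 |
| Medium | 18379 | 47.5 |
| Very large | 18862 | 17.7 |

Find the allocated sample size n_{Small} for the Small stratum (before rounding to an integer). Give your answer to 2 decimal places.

211.97

Neyman allocation: nₕ = n·NₕSₕ / Σⱼ NⱼSⱼ.
Σ NⱼSⱼ = 11479·31.7 + 8078·20.4 + 18379·47.5 + 18862·17.7 = 1.7355354 × 10^6.
n_{Small} = 1011·11479·31.7 / (1.7355354 × 10^6) = 211.97.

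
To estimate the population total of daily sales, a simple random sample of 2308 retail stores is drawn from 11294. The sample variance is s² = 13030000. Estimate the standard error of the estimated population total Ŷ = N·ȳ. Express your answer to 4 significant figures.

756900

Var(Ŷ) = N²·Var(ȳ) = N²·(1 − n/N)·s²/n.
f = 2308/11294 = 0.20435630; Var(ȳ) = 0.79564370·13030000/2308 = 4491.8707.
Var(Ŷ) = 11294² · 4491.8707 = 5.7295803 × 10^11.
SE(Ŷ) = √(5.7295803 × 10^11) = 756900.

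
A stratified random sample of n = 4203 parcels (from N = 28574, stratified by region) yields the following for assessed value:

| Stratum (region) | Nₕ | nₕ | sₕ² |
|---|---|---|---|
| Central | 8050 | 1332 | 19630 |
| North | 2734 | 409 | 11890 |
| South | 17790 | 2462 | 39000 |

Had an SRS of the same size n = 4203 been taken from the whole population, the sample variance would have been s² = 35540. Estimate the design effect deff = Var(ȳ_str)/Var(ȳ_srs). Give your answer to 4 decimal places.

Var(ȳ_str) = Σ Wₕ²(1−fₕ)sₕ²/nₕ with Wₕ = Nₕ/28574:
  Central: (8050/28574)²·(1−1332/8050)·19630/1332 = 0.97613497
  North: (2734/28574)²·(1−409/2734)·11890/409 = 0.22632782
  South: (17790/28574)²·(1−2462/17790)·39000/2462 = 5.2904902
  → Var(ȳ_str) = 6.492953.
Var(ȳ_srs) = (1 − 4203/28574)·35540/4203 = 7.2120768.
deff = 6.492953 / 7.2120768 = 0.9003.

0.9003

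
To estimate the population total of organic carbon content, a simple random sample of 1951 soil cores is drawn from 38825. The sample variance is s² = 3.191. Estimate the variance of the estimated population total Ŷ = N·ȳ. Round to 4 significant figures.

2.342 × 10^6

Var(Ŷ) = N²·Var(ȳ) = N²·(1 − n/N)·s²/n.
f = 1951/38825 = 0.05025113; Var(ȳ) = 0.94974887·3.191/1951 = 0.0015533822.
Var(Ŷ) = 38825² · 0.0015533822 = 2.3415382 × 10^6.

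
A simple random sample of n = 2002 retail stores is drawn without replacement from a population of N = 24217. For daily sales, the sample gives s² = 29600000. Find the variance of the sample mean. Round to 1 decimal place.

13562.9

Under SRS without replacement, Var(ȳ) = (1 − f)·s²/n with f = n/N = 2002/24217 = 0.08266920.
Var(ȳ) = (1 − 0.08266920)·29600000/2002 = 0.91733080·14785.215 = 13562.933.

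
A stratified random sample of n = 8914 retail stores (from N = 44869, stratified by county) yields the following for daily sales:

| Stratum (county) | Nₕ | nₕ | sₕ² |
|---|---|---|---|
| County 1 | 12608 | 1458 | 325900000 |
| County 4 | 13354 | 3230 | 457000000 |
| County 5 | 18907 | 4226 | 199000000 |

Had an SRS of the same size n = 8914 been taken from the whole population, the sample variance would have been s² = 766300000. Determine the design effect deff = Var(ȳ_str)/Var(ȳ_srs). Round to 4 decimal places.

Var(ȳ_str) = Σ Wₕ²(1−fₕ)sₕ²/nₕ with Wₕ = Nₕ/44869:
  County 1: (12608/44869)²·(1−1458/12608)·325900000/1458 = 15608.283
  County 4: (13354/44869)²·(1−3230/13354)·457000000/3230 = 9501.3301
  County 5: (18907/44869)²·(1−4226/18907)·199000000/4226 = 6492.4568
  → Var(ȳ_str) = 31602.07.
Var(ȳ_srs) = (1 − 8914/44869)·766300000/8914 = 68887.29.
deff = 31602.07 / 68887.29 = 0.4588.

0.4588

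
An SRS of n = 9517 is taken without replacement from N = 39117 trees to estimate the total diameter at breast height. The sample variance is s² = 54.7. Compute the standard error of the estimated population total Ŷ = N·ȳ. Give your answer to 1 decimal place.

Var(Ŷ) = N²·Var(ȳ) = N²·(1 − n/N)·s²/n.
f = 9517/39117 = 0.24329575; Var(ȳ) = 0.75670425·54.7/9517 = 0.0043492405.
Var(Ŷ) = 39117² · 0.0043492405 = 6.6549455 × 10^6.
SE(Ŷ) = √(6.6549455 × 10^6) = 2579.7.

2579.7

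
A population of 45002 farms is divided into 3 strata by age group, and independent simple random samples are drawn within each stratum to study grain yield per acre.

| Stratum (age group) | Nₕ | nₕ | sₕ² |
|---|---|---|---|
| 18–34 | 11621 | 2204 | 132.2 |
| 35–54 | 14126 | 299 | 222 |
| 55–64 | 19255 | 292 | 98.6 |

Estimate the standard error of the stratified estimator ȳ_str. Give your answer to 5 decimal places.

Var(ȳ_str) = Σₕ Wₕ²(1 − fₕ)sₕ²/nₕ with Wₕ = Nₕ/N, N = 45002.
18–34: Wₕ = 0.25823297; term = 0.25823297²·(1 − 0.18965666)·132.2/2204 = 0.0032412483.
35–54: Wₕ = 0.31389716; term = 0.31389716²·(1 − 0.02116664)·222/299 = 0.071608623.
55–64: Wₕ = 0.42786987; term = 0.42786987²·(1 − 0.01516489)·98.6/292 = 0.060880891.
Sum = 0.13573076.
SE = √(0.13573076) = 0.36842.

0.36842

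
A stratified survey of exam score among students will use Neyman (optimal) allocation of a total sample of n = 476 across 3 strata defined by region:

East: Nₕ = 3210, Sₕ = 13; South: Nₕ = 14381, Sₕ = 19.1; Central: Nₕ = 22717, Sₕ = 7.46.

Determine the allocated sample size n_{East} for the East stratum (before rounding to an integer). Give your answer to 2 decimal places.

40.88

Neyman allocation: nₕ = n·NₕSₕ / Σⱼ NⱼSⱼ.
Σ NⱼSⱼ = 3210·13 + 14381·19.1 + 22717·7.46 = 485875.92.
n_{East} = 476·3210·13 / 485875.92 = 40.88.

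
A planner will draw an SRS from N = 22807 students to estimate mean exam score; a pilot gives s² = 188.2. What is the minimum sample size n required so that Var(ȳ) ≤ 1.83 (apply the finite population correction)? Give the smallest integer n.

103

Without fpc, n₀ = s²/D = 188.2/1.83 = 102.8415.
With fpc, (1 − n/N)·s²/n ≤ D requires n ≥ n₀/(1 + n₀/N) = 102.8415/(1 + 102.8415/22807) = 102.3798.
Rounding up, n = 103.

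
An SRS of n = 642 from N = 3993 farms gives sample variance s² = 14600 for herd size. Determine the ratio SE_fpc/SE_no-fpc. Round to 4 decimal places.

f = n/N = 642/3993 = 0.16078137.
SE_no-fpc = √(s²/n) = 4.7687979; SE_fpc = √((1−f)s²/n) = 4.3686422.
Ratio = √(1−f) = 0.91608877.

0.9161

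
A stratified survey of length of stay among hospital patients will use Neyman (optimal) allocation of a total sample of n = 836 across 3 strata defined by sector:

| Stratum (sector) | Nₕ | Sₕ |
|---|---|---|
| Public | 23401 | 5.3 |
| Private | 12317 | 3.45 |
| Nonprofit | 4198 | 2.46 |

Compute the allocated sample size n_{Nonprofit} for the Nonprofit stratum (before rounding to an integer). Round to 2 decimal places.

Neyman allocation: nₕ = n·NₕSₕ / Σⱼ NⱼSⱼ.
Σ NⱼSⱼ = 23401·5.3 + 12317·3.45 + 4198·2.46 = 176846.03.
n_{Nonprofit} = 836·4198·2.46 / 176846.03 = 48.82.

48.82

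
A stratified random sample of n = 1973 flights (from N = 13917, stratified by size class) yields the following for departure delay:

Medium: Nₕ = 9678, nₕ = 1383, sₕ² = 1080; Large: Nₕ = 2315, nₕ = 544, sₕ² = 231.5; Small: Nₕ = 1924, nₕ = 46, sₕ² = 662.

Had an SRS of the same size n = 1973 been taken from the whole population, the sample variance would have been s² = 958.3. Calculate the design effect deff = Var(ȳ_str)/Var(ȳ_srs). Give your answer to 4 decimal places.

1.4422

Var(ȳ_str) = Σ Wₕ²(1−fₕ)sₕ²/nₕ with Wₕ = Nₕ/13917:
  Medium: (9678/13917)²·(1−1383/9678)·1080/1383 = 0.32367736
  Large: (2315/13917)²·(1−544/2315)·231.5/544 = 0.0090080419
  Small: (1924/13917)²·(1−46/1924)·662/46 = 0.26847853
  → Var(ȳ_str) = 0.60116393.
Var(ȳ_srs) = (1 − 1973/13917)·958.3/1973 = 0.41684881.
deff = 0.60116393 / 0.41684881 = 1.4422.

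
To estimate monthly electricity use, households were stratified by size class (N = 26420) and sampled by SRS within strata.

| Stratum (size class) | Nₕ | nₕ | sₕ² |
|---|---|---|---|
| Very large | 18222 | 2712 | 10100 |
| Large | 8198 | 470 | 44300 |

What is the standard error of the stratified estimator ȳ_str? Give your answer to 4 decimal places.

Var(ȳ_str) = Σₕ Wₕ²(1 − fₕ)sₕ²/nₕ with Wₕ = Nₕ/N, N = 26420.
Very large: Wₕ = 0.68970477; term = 0.68970477²·(1 − 0.14883108)·10100/2712 = 1.5079047.
Large: Wₕ = 0.31029523; term = 0.31029523²·(1 − 0.05733106)·44300/470 = 8.5549065.
Sum = 10.062811.
SE = √(10.062811) = 3.1722.

3.1722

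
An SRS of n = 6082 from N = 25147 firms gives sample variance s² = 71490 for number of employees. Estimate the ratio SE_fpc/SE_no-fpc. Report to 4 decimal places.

f = n/N = 6082/25147 = 0.24185788.
SE_no-fpc = √(s²/n) = 3.4284628; SE_fpc = √((1−f)s²/n) = 2.9852091.
Ratio = √(1−f) = 0.87071357.

0.8707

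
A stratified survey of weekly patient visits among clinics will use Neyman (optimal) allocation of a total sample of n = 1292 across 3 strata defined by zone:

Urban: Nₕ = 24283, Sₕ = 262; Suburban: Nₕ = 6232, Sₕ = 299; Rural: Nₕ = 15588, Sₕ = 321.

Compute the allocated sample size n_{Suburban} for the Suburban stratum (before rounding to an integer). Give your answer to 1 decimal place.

182.0

Neyman allocation: nₕ = n·NₕSₕ / Σⱼ NⱼSⱼ.
Σ NⱼSⱼ = 24283·262 + 6232·299 + 15588·321 = 1.3229262 × 10^7.
n_{Suburban} = 1292·6232·299 / (1.3229262 × 10^7) = 182.0.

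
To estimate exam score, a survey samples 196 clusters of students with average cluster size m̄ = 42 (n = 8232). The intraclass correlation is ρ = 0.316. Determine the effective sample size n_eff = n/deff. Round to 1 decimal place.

589.9

deff = 1 + (42 − 1)·0.316 = 1 + 12.956 = 13.956.
n_eff = 8232 / 13.956 = 589.9.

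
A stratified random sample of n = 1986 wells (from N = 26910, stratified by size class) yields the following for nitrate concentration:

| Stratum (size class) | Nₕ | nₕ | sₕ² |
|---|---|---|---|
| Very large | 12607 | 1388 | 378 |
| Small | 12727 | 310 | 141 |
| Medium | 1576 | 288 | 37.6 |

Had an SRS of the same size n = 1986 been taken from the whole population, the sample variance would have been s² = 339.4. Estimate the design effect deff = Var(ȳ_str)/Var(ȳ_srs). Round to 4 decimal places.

Var(ȳ_str) = Σ Wₕ²(1−fₕ)sₕ²/nₕ with Wₕ = Nₕ/26910:
  Very large: (12607/26910)²·(1−1388/12607)·378/1388 = 0.053191329
  Small: (12727/26910)²·(1−310/12727)·141/310 = 0.099259652
  Medium: (1576/26910)²·(1−288/1576)·37.6/288 = 3.6596541 × 10^-4
  → Var(ȳ_str) = 0.15281695.
Var(ȳ_srs) = (1 − 1986/26910)·339.4/1986 = 0.15828386.
deff = 0.15281695 / 0.15828386 = 0.9655.

0.9655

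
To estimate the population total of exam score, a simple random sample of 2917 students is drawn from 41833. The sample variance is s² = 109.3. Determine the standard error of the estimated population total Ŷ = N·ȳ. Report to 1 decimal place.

7810.3

Var(Ŷ) = N²·Var(ȳ) = N²·(1 − n/N)·s²/n.
f = 2917/41833 = 0.06972964; Var(ȳ) = 0.93027036·109.3/2917 = 0.034857234.
Var(Ŷ) = 41833² · 0.034857234 = 6.1000156 × 10^7.
SE(Ŷ) = √(6.1000156 × 10^7) = 7810.3.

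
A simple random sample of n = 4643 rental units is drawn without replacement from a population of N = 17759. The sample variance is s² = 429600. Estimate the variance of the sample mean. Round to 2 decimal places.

Under SRS without replacement, Var(ȳ) = (1 − f)·s²/n with f = n/N = 4643/17759 = 0.26144490.
Var(ȳ) = (1 − 0.26144490)·429600/4643 = 0.73855510·92.526384 = 68.335833.

68.34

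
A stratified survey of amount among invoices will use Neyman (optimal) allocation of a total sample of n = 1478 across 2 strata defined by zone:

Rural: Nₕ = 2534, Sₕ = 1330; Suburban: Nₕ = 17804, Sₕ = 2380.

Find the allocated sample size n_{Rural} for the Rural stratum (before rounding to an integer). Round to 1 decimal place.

108.9

Neyman allocation: nₕ = n·NₕSₕ / Σⱼ NⱼSⱼ.
Σ NⱼSⱼ = 2534·1330 + 17804·2380 = 4.574374 × 10^7.
n_{Rural} = 1478·2534·1330 / (4.574374 × 10^7) = 108.9.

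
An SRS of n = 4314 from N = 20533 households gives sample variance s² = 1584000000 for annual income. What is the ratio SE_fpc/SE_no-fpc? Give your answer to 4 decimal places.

f = n/N = 4314/20533 = 0.21010081.
SE_no-fpc = √(s²/n) = 605.95102; SE_fpc = √((1−f)s²/n) = 538.54668.
Ratio = √(1−f) = 0.88876273.

0.8888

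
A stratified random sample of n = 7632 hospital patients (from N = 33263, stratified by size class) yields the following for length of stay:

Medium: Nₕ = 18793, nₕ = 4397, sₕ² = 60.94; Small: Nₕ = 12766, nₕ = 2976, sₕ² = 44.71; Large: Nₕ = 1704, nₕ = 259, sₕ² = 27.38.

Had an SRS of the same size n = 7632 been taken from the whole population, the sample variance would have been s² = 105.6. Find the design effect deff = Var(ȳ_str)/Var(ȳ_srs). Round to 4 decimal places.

0.4991

Var(ȳ_str) = Σ Wₕ²(1−fₕ)sₕ²/nₕ with Wₕ = Nₕ/33263:
  Medium: (18793/33263)²·(1−4397/18793)·60.94/4397 = 0.0033889183
  Small: (12766/33263)²·(1−2976/12766)·44.71/2976 = 0.001697018
  Large: (1704/33263)²·(1−259/1704)·27.38/259 = 2.352601 × 10^-4
  → Var(ȳ_str) = 0.0053211964.
Var(ȳ_srs) = (1 − 7632/33263)·105.6/7632 = 0.010661779.
deff = 0.0053211964 / 0.010661779 = 0.4991.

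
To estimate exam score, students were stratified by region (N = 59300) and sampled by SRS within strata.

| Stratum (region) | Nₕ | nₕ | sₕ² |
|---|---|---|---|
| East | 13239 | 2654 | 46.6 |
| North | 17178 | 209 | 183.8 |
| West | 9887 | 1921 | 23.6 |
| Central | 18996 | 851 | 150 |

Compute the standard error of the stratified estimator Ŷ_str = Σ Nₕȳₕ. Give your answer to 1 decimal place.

Var(Ŷ_str) = Σₕ Nₕ²(1 − fₕ)sₕ²/nₕ.
East: 13239²·(1 − 2654/13239)·46.6/2654 = 2.4605435 × 10^6.
North: 17178²·(1 − 209/17178)·183.8/209 = 2.563469 × 10^8.
West: 9887²·(1 − 1921/9887)·23.6/1921 = 967585.77.
Central: 18996²·(1 − 851/18996)·150/851 = 6.0754833 × 10^7.
Sum = 3.2052986 × 10^8.
SE = √(3.2052986 × 10^8) = 17903.3.

17903.3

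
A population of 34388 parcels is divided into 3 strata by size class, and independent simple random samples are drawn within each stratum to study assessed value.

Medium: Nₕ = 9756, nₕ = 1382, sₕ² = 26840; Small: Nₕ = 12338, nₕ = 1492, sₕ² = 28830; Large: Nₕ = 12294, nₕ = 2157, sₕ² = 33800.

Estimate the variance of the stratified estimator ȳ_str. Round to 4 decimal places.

Var(ȳ_str) = Σₕ Wₕ²(1 − fₕ)sₕ²/nₕ with Wₕ = Nₕ/N, N = 34388.
Medium: Wₕ = 0.28370362; term = 0.28370362²·(1 − 0.14165642)·26840/1382 = 1.3417308.
Small: Wₕ = 0.35878795; term = 0.35878795²·(1 − 0.12092722)·28830/1492 = 2.1866353.
Large: Wₕ = 0.35750843; term = 0.35750843²·(1 − 0.17545144)·33800/2157 = 1.6514118.
Sum = 5.1797779.

5.1798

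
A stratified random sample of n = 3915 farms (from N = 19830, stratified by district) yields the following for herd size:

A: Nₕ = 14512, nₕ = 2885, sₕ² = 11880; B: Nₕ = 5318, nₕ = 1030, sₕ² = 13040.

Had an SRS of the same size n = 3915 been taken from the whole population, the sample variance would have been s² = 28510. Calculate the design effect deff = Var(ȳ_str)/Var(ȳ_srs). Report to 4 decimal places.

Var(ȳ_str) = Σ Wₕ²(1−fₕ)sₕ²/nₕ with Wₕ = Nₕ/19830:
  A: (14512/19830)²·(1−2885/14512)·11880/2885 = 1.7669332
  B: (5318/19830)²·(1−1030/5318)·13040/1030 = 0.73417239
  → Var(ȳ_str) = 2.5011056.
Var(ȳ_srs) = (1 − 3915/19830)·28510/3915 = 5.8445271.
deff = 2.5011056 / 5.8445271 = 0.4279.

0.4279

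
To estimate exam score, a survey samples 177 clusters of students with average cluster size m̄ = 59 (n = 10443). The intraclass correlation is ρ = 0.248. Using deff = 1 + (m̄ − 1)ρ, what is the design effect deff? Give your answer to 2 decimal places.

deff = 1 + (59 − 1)·0.248 = 1 + 14.384 = 15.384.

15.38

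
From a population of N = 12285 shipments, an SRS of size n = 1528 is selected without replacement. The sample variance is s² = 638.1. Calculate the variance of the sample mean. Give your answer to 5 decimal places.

0.36566

Under SRS without replacement, Var(ȳ) = (1 − f)·s²/n with f = n/N = 1528/12285 = 0.12437932.
Var(ȳ) = (1 − 0.12437932)·638.1/1528 = 0.87562068·0.41760471 = 0.36566332.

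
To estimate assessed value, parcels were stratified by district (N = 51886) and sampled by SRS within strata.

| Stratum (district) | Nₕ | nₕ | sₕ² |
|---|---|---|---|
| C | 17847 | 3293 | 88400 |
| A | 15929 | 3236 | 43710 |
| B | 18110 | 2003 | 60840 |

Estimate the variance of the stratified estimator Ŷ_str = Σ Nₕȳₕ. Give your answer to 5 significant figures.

Var(Ŷ_str) = Σₕ Nₕ²(1 − fₕ)sₕ²/nₕ.
C: 17847²·(1 − 3293/17847)·88400/3293 = 6.9728148 × 10^9.
A: 15929²·(1 − 3236/15929)·43710/3236 = 2.7310213 × 10^9.
B: 18110²·(1 − 2003/18110)·60840/2003 = 8.8601559 × 10^9.
Sum = 1.8563992 × 10^10.

1.8564 × 10^10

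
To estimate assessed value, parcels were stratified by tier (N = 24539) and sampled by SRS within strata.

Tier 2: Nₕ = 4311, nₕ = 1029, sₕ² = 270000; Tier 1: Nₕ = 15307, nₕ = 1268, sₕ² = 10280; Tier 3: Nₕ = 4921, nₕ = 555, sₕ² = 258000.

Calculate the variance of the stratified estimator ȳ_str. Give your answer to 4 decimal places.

25.6448

Var(ȳ_str) = Σₕ Wₕ²(1 − fₕ)sₕ²/nₕ with Wₕ = Nₕ/N, N = 24539.
Tier 2: Wₕ = 0.17567953; term = 0.17567953²·(1 − 0.23869172)·270000/1029 = 6.1652582.
Tier 1: Wₕ = 0.62378255; term = 0.62378255²·(1 − 0.08283792)·10280/1268 = 2.8932529.
Tier 3: Wₕ = 0.20053792; term = 0.20053792²·(1 − 0.11278195)·258000/555 = 16.586322.
Sum = 25.644833.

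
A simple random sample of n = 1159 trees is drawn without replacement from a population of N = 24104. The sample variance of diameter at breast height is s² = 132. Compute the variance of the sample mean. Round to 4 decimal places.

0.1084

Under SRS without replacement, Var(ȳ) = (1 − f)·s²/n with f = n/N = 1159/24104 = 0.04808331.
Var(ȳ) = (1 − 0.04808331)·132/1159 = 0.95191669·0.11389129 = 0.10841502.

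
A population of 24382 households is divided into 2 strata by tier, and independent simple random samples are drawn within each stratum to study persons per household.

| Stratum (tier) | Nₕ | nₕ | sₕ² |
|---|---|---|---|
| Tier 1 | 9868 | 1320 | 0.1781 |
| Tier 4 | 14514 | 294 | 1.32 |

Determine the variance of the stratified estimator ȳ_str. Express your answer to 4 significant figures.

0.001578

Var(ȳ_str) = Σₕ Wₕ²(1 − fₕ)sₕ²/nₕ with Wₕ = Nₕ/N, N = 24382.
Tier 1: Wₕ = 0.40472480; term = 0.40472480²·(1 − 0.13376571)·0.1781/1320 = 1.9144542 × 10^-5.
Tier 4: Wₕ = 0.59527520; term = 0.59527520²·(1 − 0.02025630)·1.32/294 = 0.0015587435.
Sum = 0.001577888.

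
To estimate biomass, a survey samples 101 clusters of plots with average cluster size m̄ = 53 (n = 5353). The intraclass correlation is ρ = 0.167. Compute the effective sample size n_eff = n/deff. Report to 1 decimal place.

deff = 1 + (53 − 1)·0.167 = 1 + 8.684 = 9.684.
n_eff = 5353 / 9.684 = 552.8.

552.8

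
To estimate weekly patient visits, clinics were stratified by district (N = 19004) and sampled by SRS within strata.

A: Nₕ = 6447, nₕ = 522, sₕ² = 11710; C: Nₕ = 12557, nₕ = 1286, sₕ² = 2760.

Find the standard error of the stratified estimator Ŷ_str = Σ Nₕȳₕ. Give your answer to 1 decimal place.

Var(Ŷ_str) = Σₕ Nₕ²(1 − fₕ)sₕ²/nₕ.
A: 6447²·(1 − 522/6447)·11710/522 = 8.5690449 × 10^8.
C: 12557²·(1 − 1286/12557)·2760/1286 = 3.0375012 × 10^8.
Sum = 1.1606546 × 10^9.
SE = √(1.1606546 × 10^9) = 34068.4.

34068.4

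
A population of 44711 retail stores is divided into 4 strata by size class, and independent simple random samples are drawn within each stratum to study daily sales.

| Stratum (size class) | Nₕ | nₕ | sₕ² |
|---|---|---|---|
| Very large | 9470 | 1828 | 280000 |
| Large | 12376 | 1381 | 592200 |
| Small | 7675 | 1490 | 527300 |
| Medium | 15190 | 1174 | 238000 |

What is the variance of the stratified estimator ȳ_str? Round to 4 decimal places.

64.7282

Var(ȳ_str) = Σₕ Wₕ²(1 − fₕ)sₕ²/nₕ with Wₕ = Nₕ/N, N = 44711.
Very large: Wₕ = 0.21180470; term = 0.21180470²·(1 − 0.19303062)·280000/1828 = 5.545109.
Large: Wₕ = 0.27679989; term = 0.27679989²·(1 − 0.11158694)·592200/1381 = 29.189153.
Small: Wₕ = 0.17165798; term = 0.17165798²·(1 − 0.19413681)·527300/1490 = 8.403512.
Medium: Wₕ = 0.33973742; term = 0.33973742²·(1 − 0.07728769)·238000/1174 = 21.590463.
Sum = 64.728237.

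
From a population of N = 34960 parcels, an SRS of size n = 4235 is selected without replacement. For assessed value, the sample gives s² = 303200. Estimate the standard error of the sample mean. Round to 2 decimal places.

7.93

Under SRS without replacement, Var(ȳ) = (1 − f)·s²/n with f = n/N = 4235/34960 = 0.12113844.
Var(ȳ) = (1 − 0.12113844)·303200/4235 = 0.87886156·71.593861 = 62.921092.
SE(ȳ) = √(62.921092) = 7.93.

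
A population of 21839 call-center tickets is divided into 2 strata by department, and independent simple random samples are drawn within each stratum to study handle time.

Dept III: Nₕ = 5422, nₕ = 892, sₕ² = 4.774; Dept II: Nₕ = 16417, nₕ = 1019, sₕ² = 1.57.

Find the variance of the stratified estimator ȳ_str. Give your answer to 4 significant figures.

Var(ȳ_str) = Σₕ Wₕ²(1 − fₕ)sₕ²/nₕ with Wₕ = Nₕ/N, N = 21839.
Dept III: Wₕ = 0.24827144; term = 0.24827144²·(1 − 0.16451494)·4.774/892 = 2.756194 × 10^-4.
Dept II: Wₕ = 0.75172856; term = 0.75172856²·(1 − 0.06206981)·1.57/1019 = 8.1661638 × 10^-4.
Sum = 0.0010922358.

0.001092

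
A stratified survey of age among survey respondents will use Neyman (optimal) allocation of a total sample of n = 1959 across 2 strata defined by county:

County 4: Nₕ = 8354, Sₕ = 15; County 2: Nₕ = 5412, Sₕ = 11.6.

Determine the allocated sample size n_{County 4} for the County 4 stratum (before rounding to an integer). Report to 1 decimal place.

1305.1

Neyman allocation: nₕ = n·NₕSₕ / Σⱼ NⱼSⱼ.
Σ NⱼSⱼ = 8354·15 + 5412·11.6 = 188089.2.
n_{County 4} = 1959·8354·15 / 188089.2 = 1305.1.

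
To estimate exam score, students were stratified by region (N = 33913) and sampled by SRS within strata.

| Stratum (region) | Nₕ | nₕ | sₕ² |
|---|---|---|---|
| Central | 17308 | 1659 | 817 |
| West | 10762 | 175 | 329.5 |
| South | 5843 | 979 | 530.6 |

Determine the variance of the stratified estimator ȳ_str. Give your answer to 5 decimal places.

0.31590

Var(ȳ_str) = Σₕ Wₕ²(1 − fₕ)sₕ²/nₕ with Wₕ = Nₕ/N, N = 33913.
Central: Wₕ = 0.51036476; term = 0.51036476²·(1 − 0.09585163)·817/1659 = 0.1159783.
West: Wₕ = 0.31734143; term = 0.31734143²·(1 − 0.01626092)·329.5/175 = 0.18653093.
South: Wₕ = 0.17229381; term = 0.17229381²·(1 − 0.16755092)·530.6/979 = 0.013393115.
Sum = 0.31590235.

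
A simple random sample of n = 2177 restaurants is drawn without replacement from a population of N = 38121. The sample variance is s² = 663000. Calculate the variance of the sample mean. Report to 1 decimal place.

Under SRS without replacement, Var(ȳ) = (1 − f)·s²/n with f = n/N = 2177/38121 = 0.05710763.
Var(ȳ) = (1 − 0.05710763)·663000/2177 = 0.94289237·304.54754 = 287.15555.

287.2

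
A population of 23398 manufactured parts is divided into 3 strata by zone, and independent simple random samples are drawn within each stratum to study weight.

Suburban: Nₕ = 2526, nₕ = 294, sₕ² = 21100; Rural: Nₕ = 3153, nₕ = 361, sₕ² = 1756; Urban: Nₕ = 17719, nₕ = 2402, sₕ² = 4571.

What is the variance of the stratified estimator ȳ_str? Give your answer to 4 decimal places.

1.7607

Var(ȳ_str) = Σₕ Wₕ²(1 − fₕ)sₕ²/nₕ with Wₕ = Nₕ/N, N = 23398.
Suburban: Wₕ = 0.10795795; term = 0.10795795²·(1 − 0.11638955)·21100/294 = 0.73910338.
Rural: Wₕ = 0.13475511; term = 0.13475511²·(1 − 0.11449413)·1756/361 = 0.078216652.
Urban: Wₕ = 0.75728695; term = 0.75728695²·(1 − 0.13556070)·4571/2402 = 0.94339521.
Sum = 1.7607152.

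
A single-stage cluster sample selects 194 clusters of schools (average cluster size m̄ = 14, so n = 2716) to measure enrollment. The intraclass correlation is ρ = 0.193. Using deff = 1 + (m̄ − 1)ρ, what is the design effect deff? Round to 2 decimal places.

3.51

deff = 1 + (14 − 1)·0.193 = 1 + 2.509 = 3.509.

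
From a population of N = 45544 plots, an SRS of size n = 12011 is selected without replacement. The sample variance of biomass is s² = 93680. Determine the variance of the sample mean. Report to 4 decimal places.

Under SRS without replacement, Var(ȳ) = (1 − f)·s²/n with f = n/N = 12011/45544 = 0.26372299.
Var(ȳ) = (1 − 0.26372299)·93680/12011 = 0.73627701·7.7995171 = 5.7426051.

5.7426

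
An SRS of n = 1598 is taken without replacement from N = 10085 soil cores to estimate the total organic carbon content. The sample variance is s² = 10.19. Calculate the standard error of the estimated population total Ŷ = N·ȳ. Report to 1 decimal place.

738.8

Var(Ŷ) = N²·Var(ȳ) = N²·(1 − n/N)·s²/n.
f = 1598/10085 = 0.15845315; Var(ȳ) = 0.84154685·10.19/1598 = 0.0053663094.
Var(Ŷ) = 10085² · 0.0053663094 = 545792.44.
SE(Ŷ) = √(545792.44) = 738.8.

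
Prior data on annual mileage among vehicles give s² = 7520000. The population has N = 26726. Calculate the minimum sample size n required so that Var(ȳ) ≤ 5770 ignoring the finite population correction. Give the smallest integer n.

1304

Without fpc, n₀ = s²/D = 7520000/5770 = 1303.2929.
Rounding up, n = 1304.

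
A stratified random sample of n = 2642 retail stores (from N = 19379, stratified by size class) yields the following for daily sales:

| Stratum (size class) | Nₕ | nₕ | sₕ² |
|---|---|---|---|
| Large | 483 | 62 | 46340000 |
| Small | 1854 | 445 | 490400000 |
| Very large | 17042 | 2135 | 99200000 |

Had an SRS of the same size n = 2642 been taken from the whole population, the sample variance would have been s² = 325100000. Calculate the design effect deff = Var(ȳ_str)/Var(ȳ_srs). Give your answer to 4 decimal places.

0.3717

Var(ȳ_str) = Σ Wₕ²(1−fₕ)sₕ²/nₕ with Wₕ = Nₕ/19379:
  Large: (483/19379)²·(1−62/483)·46340000/62 = 404.6978
  Small: (1854/19379)²·(1−445/1854)·490400000/445 = 7665.6405
  Very large: (17042/19379)²·(1−2135/17042)·99200000/2135 = 31431.266
  → Var(ȳ_str) = 39501.604.
Var(ȳ_srs) = (1 − 2642/19379)·325100000/2642 = 106274.83.
deff = 39501.604 / 106274.83 = 0.3717.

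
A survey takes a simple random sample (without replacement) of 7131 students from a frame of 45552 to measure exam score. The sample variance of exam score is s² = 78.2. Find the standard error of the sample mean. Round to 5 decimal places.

0.09617

Under SRS without replacement, Var(ȳ) = (1 − f)·s²/n with f = n/N = 7131/45552 = 0.15654636.
Var(ȳ) = (1 − 0.15654636)·78.2/7131 = 0.84345364·0.010966204 = 0.0092494845.
SE(ȳ) = √(0.0092494845) = 0.09617.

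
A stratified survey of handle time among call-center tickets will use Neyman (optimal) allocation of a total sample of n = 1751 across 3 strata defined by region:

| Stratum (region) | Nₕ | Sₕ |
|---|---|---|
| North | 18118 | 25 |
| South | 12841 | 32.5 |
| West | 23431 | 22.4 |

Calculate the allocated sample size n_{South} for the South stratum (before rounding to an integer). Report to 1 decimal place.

Neyman allocation: nₕ = n·NₕSₕ / Σⱼ NⱼSⱼ.
Σ NⱼSⱼ = 18118·25 + 12841·32.5 + 23431·22.4 = 1.3951369 × 10^6.
n_{South} = 1751·12841·32.5 / (1.3951369 × 10^6) = 523.8.

523.8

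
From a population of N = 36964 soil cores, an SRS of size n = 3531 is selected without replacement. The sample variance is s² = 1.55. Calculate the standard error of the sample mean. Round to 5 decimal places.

0.01993

Under SRS without replacement, Var(ȳ) = (1 − f)·s²/n with f = n/N = 3531/36964 = 0.09552538.
Var(ȳ) = (1 − 0.09552538)·1.55/3531 = 0.90447462·4.3896913 × 10^-4 = 3.9703644 × 10^-4.
SE(ȳ) = √(3.9703644 × 10^-4) = 0.01993.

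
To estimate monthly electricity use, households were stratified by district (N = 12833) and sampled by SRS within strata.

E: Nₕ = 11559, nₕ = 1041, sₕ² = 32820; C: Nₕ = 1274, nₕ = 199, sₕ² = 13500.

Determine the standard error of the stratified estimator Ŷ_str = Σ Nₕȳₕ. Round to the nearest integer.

Var(Ŷ_str) = Σₕ Nₕ²(1 − fₕ)sₕ²/nₕ.
E: 11559²·(1 − 1041/11559)·32820/1041 = 3.8330217 × 10^9.
C: 1274²·(1 − 199/1274)·13500/199 = 9.2909171 × 10^7.
Sum = 3.9259309 × 10^9.
SE = √(3.9259309 × 10^9) = 62657.

62657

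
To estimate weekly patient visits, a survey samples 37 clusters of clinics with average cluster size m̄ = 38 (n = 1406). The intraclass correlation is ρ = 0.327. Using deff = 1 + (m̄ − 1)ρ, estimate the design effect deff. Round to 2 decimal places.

13.10

deff = 1 + (38 − 1)·0.327 = 1 + 12.099 = 13.099.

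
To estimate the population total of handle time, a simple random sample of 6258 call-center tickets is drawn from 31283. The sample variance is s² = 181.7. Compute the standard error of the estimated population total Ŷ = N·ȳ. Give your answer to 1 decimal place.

4767.6

Var(Ŷ) = N²·Var(ȳ) = N²·(1 − n/N)·s²/n.
f = 6258/31283 = 0.20004475; Var(ȳ) = 0.79995525·181.7/6258 = 0.023226569.
Var(Ŷ) = 31283² · 0.023226569 = 2.2730126 × 10^7.
SE(Ŷ) = √(2.2730126 × 10^7) = 4767.6.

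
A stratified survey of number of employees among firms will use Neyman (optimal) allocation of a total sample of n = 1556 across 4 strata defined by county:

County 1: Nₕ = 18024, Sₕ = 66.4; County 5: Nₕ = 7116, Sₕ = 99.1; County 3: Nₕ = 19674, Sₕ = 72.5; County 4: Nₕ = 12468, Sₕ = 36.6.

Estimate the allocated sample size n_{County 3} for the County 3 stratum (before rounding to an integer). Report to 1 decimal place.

Neyman allocation: nₕ = n·NₕSₕ / Σⱼ NⱼSⱼ.
Σ NⱼSⱼ = 18024·66.4 + 7116·99.1 + 19674·72.5 + 12468·36.6 = 3.784683 × 10^6.
n_{County 3} = 1556·19674·72.5 / (3.784683 × 10^6) = 586.4.

586.4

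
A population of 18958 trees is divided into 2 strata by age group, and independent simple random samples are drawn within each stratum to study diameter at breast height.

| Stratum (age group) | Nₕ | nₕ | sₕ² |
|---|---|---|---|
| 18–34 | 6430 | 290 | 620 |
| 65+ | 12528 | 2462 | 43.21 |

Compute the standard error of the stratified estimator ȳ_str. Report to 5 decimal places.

0.49092

Var(ȳ_str) = Σₕ Wₕ²(1 − fₕ)sₕ²/nₕ with Wₕ = Nₕ/N, N = 18958.
18–34: Wₕ = 0.33917080; term = 0.33917080²·(1 − 0.04510109)·620/290 = 0.23484861.
65+: Wₕ = 0.66082920; term = 0.66082920²·(1 − 0.19651980)·43.21/2462 = 0.0061581441.
Sum = 0.24100675.
SE = √(0.24100675) = 0.49092.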